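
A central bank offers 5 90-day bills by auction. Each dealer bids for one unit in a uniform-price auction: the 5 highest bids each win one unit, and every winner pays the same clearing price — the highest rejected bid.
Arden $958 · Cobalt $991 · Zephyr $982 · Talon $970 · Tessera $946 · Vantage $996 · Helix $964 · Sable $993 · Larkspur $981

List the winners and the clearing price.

Bids ranked high→low: 996 (Vantage), 993 (Sable), 991 (Cobalt), 982 (Zephyr), 981 (Larkspur), 970 (Talon), 964 (Helix), …
Winners (5 units): Vantage, Sable, Cobalt, Zephyr, Larkspur.
First losing bid is Talon's $970, which sets the uniform price.

Vantage, Sable, Cobalt, Zephyr, Larkspur; each pays $970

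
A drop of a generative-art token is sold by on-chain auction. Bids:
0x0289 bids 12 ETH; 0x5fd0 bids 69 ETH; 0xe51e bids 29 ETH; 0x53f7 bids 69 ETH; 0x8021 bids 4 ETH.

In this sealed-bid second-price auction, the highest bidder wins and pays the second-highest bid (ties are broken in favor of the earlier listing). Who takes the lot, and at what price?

Rule: the highest bidder wins and pays the second-highest bid.
Sorting bids: 69 (0x5fd0) > 69 (0x53f7) > 29 (0xe51e) > 12 (0x0289) > 4 (0x8021)
Tie at 69 ETH → 0x5fd0 wins by tie-break.
Second-price: 0x5fd0 pays 0x53f7's bid of 69 ETH.

0x5fd0 pays 69 ETH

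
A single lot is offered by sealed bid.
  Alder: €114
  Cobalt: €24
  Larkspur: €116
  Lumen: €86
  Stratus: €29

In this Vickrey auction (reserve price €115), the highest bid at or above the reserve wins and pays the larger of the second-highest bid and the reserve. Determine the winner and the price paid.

Larkspur pays €115

Sorting bids: 116 (Larkspur) > 114 (Alder) > 86 (Lumen) > 29 (Stratus) > 24 (Cobalt)
Highest eligible bid: Larkspur at €116.
Second-highest bid €114 is below the reserve €115, so the reserve binds → payment €115.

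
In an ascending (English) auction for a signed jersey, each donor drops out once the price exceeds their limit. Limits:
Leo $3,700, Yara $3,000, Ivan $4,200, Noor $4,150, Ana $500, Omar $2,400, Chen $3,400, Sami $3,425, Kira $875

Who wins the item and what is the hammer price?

Ivan wins at $4,150

Limits in order: 4,200 (Ivan) > 4,150 (Noor) > 3,700 (Leo) > 3,425 (Sami) > 3,400 (Chen) > 3,000 (Yara) > …
Noor is the last rival to drop out, at $4,150; Ivan remains and wins at that price.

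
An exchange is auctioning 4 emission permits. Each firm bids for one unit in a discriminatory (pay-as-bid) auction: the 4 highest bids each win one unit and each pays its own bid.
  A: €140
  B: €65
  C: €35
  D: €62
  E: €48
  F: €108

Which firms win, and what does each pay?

A €140, F €108, B €65, D €62

Sorting: 140 (A), 108 (F), 65 (B), 62 (D), 48 (E), 35 (C)
The 4 highest are A, F, B, D.
Each winner pays its own bid: A €140, F €108, B €65, D €62.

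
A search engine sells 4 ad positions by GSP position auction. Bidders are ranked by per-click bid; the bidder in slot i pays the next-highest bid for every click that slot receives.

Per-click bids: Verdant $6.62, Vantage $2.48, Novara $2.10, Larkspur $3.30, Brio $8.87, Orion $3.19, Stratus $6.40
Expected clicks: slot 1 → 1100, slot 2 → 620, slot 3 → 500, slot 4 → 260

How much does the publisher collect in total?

Ranked by bid: $8.87 (Brio) > $6.62 (Verdant) > $6.40 (Stratus) > $3.30 (Larkspur) > $3.19 (Orion) > …
Slot 1: Brio pays $6.62 × 1100 = $7282.00
Slot 2: Verdant pays $6.40 × 620 = $3968.00
Slot 3: Stratus pays $3.30 × 500 = $1650.00
Slot 4: Larkspur pays $3.19 × 260 = $829.40
Total = $13729.40

Total revenue: $13729.40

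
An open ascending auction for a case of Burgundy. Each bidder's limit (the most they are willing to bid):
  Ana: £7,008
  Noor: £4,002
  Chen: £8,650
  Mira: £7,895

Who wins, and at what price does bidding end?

Rule: the price rises until one bidder remains; the winner pays the price at which the last rival dropped out.
Sorting limits: 8,650 (Chen) > 7,895 (Mira) > 7,008 (Ana) > 4,002 (Noor)
Mira is the last rival to drop out, at £7,895; Chen remains and wins at that price.

Chen wins at £7,895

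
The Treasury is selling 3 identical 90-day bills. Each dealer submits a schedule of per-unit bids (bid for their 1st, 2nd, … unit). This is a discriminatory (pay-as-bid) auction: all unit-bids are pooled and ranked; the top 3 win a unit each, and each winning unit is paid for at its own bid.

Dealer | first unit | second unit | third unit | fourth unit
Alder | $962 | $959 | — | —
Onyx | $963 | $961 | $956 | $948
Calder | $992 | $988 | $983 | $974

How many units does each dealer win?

Merging the schedules and taking the best 3: 992 (Calder-1), 988 (Calder-2), 983 (Calder-3)
Next rejected bid: $974 (not a price — pay-as-bid).
Allocation: Calder 3.

Calder 3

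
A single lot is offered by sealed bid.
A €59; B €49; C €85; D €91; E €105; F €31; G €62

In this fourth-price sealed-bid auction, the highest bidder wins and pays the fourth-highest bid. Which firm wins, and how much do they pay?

Bids ranked: 105 (E) > 91 (D) > 85 (C) > 62 (G) > 59 (A) > 49 (B) > …
E is highest; pays the fourth-highest bid, €62.

E pays €62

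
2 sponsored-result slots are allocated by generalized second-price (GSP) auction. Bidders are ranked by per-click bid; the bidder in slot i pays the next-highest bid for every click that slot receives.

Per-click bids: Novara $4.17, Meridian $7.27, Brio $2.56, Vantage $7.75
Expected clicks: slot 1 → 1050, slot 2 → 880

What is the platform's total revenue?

Sorting advertisers: $7.75 (Vantage) > $7.27 (Meridian) > $4.17 (Novara) > …
Slot 1: Vantage pays $7.27 × 1050 = $7633.50
Slot 2: Meridian pays $4.17 × 880 = $3669.60
Total = $11303.10

Total revenue: $11303.10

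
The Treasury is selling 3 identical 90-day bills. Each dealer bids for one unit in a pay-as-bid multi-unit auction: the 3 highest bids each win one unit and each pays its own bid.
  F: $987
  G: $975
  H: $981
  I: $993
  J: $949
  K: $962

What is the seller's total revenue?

Total revenue: $2,961

Bids ranked high→low: 993 (I), 987 (F), 981 (H), 975 (G), 962 (K), …
Top 3: I, F, H.
Total revenue = 993 + 987 + 981 = $2,961.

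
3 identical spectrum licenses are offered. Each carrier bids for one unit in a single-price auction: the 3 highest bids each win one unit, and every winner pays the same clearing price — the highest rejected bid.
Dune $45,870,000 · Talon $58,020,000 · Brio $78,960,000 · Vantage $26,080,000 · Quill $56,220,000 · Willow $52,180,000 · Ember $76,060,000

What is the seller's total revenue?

Sorting: 78,960,000 (Brio), 76,060,000 (Ember), 58,020,000 (Talon), 56,220,000 (Quill), 52,180,000 (Willow), …
Top 3: Brio, Ember, Talon.
Clearing price = highest rejected bid = $56,220,000.
Total revenue = 3 × $56,220,000 = $168,660,000.

Total revenue: $168,660,000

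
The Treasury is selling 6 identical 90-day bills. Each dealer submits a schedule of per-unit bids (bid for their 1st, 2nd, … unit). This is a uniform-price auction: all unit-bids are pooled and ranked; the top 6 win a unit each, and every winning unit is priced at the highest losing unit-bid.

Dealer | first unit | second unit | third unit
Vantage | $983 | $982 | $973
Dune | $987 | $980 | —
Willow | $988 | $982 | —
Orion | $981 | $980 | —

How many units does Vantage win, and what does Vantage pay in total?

Vantage: 2 units, pays $1,960

Merging the schedules and taking the best 6: 988 (Willow-1), 987 (Dune-1), 983 (Vantage-1), 982 (Vantage-2), 982 (Willow-2), 981 (Orion-1)
The (k+1)-th unit-bid is $980.
Vantage wins 2 unit(s) at $980 each.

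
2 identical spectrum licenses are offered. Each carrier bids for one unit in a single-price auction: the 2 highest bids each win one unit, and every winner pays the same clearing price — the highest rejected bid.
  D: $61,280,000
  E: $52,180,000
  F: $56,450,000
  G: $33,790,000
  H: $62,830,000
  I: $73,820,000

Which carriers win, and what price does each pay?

I, H; each pays $61,280,000

Bids ranked high→low: 73,820,000 (I), 62,830,000 (H), 61,280,000 (D), 56,450,000 (F), …
Top 2: I, H.
Clearing price = highest rejected bid = $61,280,000.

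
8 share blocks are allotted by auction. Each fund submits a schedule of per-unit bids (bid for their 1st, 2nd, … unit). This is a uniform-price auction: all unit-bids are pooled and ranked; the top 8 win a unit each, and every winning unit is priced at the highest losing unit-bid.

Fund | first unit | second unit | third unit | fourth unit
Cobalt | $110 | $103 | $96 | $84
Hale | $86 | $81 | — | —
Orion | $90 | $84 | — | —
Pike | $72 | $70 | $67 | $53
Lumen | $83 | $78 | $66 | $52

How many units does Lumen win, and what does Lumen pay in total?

All unit-bids, highest first — top 8: 110 (Cobalt-1), 103 (Cobalt-2), 96 (Cobalt-3), 90 (Orion-1), 86 (Hale-1), 84 (Cobalt-4), 84 (Orion-2), 83 (Lumen-1)
The (k+1)-th unit-bid is $81.
Lumen wins 1 unit(s) at $81 each.

Lumen: 1 unit, pays $81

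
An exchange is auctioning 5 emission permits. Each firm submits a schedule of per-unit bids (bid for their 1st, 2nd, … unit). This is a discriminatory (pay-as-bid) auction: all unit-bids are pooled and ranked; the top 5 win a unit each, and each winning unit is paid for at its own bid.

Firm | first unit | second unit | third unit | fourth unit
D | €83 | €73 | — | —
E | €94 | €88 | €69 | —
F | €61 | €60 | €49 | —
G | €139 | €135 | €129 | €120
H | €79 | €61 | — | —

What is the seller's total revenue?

All unit-bids, highest first — top 5: 139 (G-1), 135 (G-2), 129 (G-3), 120 (G-4), 94 (E-1)
Next rejected bid: €88 (not a price — pay-as-bid).
Each winning unit pays its own bid.
Revenue = 139 + 135 + 129 + 120 + 94 = €617.

Total revenue: €617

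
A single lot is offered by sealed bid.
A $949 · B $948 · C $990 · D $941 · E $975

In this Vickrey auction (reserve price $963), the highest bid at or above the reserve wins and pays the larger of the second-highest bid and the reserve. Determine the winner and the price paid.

C pays $975

Rule: the highest bid at or above the reserve wins and pays the larger of the second-highest bid and the reserve.
Bids in order: 990 (C) > 975 (E) > 949 (A) > 948 (B) > 941 (D)
C has the top bid at or above the reserve ($990).
max(second-highest $975, reserve $963) = $975; the reserve does not bind.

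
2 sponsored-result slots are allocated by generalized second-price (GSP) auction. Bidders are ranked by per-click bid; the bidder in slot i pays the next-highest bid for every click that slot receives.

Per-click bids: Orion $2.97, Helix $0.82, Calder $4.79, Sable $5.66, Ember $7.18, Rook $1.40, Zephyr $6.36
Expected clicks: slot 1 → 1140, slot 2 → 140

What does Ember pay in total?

Per-click bids in order: $7.18 (Ember) > $6.36 (Zephyr) > $5.66 (Sable) > …
Ember holds slot 1 → pays next bid $6.36 × 1140 clicks = $7250.40.

Ember pays $7250.40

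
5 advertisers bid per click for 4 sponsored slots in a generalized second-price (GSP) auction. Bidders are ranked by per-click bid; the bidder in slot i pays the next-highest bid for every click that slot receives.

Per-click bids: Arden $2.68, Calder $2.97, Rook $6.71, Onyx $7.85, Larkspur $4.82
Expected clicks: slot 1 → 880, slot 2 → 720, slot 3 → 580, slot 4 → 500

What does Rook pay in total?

Rook pays $3470.40

Ranked by bid: $7.85 (Onyx) > $6.71 (Rook) > $4.82 (Larkspur) > $2.97 (Calder) > $2.68 (Arden)
Rook holds slot 2 → pays next bid $4.82 × 720 clicks = $3470.40.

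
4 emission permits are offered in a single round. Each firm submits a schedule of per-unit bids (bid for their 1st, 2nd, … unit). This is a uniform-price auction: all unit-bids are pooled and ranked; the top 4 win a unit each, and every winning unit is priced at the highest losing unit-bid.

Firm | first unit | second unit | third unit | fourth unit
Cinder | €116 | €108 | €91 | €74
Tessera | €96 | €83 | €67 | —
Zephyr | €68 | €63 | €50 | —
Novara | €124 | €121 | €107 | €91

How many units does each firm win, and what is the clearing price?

All unit-bids, highest first — top 4: 124 (Novara-1), 121 (Novara-2), 116 (Cinder-1), 108 (Cinder-2)
First bid not allocated: €107.
Allocation: Cinder 2, Novara 2.

Cinder 2, Novara 2; clearing price €107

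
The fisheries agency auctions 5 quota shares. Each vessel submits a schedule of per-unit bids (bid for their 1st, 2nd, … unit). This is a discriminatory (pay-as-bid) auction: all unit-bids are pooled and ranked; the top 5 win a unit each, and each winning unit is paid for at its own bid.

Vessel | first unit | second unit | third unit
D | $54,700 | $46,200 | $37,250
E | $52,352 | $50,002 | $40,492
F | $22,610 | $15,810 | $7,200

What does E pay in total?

E pays $142,846

Merging the schedules and taking the best 5: 54,700 (D-1), 52,352 (E-1), 50,002 (E-2), 46,200 (D-2), 40,492 (E-3)
Next rejected bid: $37,250 (not a price — pay-as-bid).
E's winning unit-bids: 52,352 + 50,002 + 40,492 = $142,846.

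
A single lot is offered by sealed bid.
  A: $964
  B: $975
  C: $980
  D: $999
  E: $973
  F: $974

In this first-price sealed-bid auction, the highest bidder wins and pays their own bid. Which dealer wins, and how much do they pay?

D pays $999

Bids ranked: 999 (D) > 980 (C) > 975 (B) > 974 (F) > 973 (E) > 964 (A)
First-price: D pays what they bid, $999.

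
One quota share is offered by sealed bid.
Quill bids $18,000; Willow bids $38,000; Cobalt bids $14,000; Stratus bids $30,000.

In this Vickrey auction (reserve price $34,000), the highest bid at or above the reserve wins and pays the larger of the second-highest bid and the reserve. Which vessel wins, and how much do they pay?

Rule: the highest bid at or above the reserve wins and pays the larger of the second-highest bid and the reserve.
Sorting bids: 38,000 (Willow) > 30,000 (Stratus) > 18,000 (Quill) > 14,000 (Cobalt)
Willow has the top bid at or above the reserve ($38,000).
Second-highest bid $30,000 is below the reserve $34,000, so the reserve binds → payment $34,000.

Willow pays $34,000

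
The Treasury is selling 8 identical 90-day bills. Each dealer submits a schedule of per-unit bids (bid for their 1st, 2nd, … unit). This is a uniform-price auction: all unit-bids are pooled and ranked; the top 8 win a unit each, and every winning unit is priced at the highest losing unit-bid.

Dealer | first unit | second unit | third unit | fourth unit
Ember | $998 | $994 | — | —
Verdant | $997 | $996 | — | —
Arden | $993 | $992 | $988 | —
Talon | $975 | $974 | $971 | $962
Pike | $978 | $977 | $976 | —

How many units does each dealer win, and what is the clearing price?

Arden 3, Ember 2, Pike 1, Verdant 2; clearing price $977

Pooled unit-bids ranked (top 8): 998 (Ember-1), 997 (Verdant-1), 996 (Verdant-2), 994 (Ember-2), 993 (Arden-1), 992 (Arden-2), 988 (Arden-3), 978 (Pike-1)
First bid not allocated: $977.
Allocation: Arden 3, Ember 2, Pike 1, Verdant 2.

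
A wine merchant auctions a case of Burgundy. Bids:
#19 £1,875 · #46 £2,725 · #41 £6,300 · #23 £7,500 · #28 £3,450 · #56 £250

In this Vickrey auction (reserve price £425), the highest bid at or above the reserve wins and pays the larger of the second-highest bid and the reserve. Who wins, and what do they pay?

Bids in order: 7,500 (#23) > 6,300 (#41) > 3,450 (#28) > 2,725 (#46) > 1,875 (#19) > 250 (#56)
#23 has the top bid at or above the reserve (£7,500).
Second-highest bid £6,300 exceeds the reserve £425 → payment £6,300.

#23 pays £6,300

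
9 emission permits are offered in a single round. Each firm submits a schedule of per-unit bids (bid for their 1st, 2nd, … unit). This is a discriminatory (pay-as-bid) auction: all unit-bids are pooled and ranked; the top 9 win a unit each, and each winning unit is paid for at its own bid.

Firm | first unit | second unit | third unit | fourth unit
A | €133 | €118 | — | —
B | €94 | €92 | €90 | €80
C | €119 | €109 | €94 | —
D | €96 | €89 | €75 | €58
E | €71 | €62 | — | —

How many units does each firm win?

Merging the schedules and taking the best 9: 133 (A-1), 119 (C-1), 118 (A-2), 109 (C-2), 96 (D-1), 94 (B-1), 94 (C-3), 92 (B-2), 90 (B-3)
Next rejected bid: €89 (not a price — pay-as-bid).
Allocation: A 2, B 3, C 3, D 1.

A 2, B 3, C 3, D 1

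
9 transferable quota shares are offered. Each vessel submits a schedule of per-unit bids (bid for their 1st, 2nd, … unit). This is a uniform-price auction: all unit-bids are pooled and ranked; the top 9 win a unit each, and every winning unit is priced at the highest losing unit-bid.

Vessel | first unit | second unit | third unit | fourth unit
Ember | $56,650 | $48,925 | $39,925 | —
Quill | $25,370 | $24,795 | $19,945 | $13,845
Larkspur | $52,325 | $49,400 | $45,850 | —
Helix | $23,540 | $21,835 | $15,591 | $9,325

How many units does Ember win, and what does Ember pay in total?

Pooled unit-bids ranked (top 9): 56,650 (Ember-1), 52,325 (Larkspur-1), 49,400 (Larkspur-2), 48,925 (Ember-2), 45,850 (Larkspur-3), 39,925 (Ember-3), 25,370 (Quill-1), 24,795 (Quill-2), 23,540 (Helix-1)
Highest rejected unit-bid = $21,835.
Ember wins 3 unit(s) at $21,835 each.

Ember: 3 units, pays $65,505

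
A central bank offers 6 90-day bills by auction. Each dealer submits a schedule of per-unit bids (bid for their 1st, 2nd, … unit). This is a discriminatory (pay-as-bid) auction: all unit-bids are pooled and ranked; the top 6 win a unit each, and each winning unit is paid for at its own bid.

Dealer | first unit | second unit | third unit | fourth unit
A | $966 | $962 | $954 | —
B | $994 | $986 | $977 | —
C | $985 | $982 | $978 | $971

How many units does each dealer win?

B 3, C 3

Pooled unit-bids ranked (top 6): 994 (B-1), 986 (B-2), 985 (C-1), 982 (C-2), 978 (C-3), 977 (B-3)
Next rejected bid: $971 (not a price — pay-as-bid).
Allocation: B 3, C 3.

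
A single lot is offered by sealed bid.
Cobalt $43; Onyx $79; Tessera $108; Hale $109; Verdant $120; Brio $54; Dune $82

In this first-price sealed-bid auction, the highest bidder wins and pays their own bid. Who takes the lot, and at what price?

Verdant pays $120

Bids in order: 120 (Verdant) > 109 (Hale) > 108 (Tessera) > 82 (Dune) > 79 (Onyx) > 54 (Brio) > …
Verdant has the highest bid and pays exactly that: $120.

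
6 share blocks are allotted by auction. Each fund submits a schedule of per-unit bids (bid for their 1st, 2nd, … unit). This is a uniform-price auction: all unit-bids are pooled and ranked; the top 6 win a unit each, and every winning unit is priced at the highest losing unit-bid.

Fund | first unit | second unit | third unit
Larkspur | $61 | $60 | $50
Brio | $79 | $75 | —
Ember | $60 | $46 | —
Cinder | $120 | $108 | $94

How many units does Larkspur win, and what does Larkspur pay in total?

Larkspur: 1 unit, pays $60

Pooled unit-bids ranked (top 6): 120 (Cinder-1), 108 (Cinder-2), 94 (Cinder-3), 79 (Brio-1), 75 (Brio-2), 61 (Larkspur-1)
Highest rejected unit-bid = $60.
Larkspur wins 1 unit(s) at $60 each.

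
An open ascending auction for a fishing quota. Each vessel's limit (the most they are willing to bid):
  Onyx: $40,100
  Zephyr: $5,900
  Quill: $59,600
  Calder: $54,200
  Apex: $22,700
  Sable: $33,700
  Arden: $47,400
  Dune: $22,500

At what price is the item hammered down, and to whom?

Limits in order: 59,600 (Quill) > 54,200 (Calder) > 47,400 (Arden) > 40,100 (Onyx) > 33,700 (Sable) > 22,700 (Apex) > …
Calder is the last rival to drop out, at $54,200; Quill remains and wins at that price.

Quill wins at $54,200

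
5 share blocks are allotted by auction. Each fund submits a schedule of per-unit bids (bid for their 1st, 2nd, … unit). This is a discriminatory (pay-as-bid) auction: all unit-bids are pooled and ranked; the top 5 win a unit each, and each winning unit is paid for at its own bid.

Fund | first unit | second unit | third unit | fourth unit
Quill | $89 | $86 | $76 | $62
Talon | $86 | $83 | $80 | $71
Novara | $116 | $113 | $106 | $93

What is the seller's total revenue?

Pooled unit-bids ranked (top 5): 116 (Novara-1), 113 (Novara-2), 106 (Novara-3), 93 (Novara-4), 89 (Quill-1)
Next rejected bid: $86 (not a price — pay-as-bid).
Each winning unit pays its own bid.
Revenue = 116 + 113 + 106 + 93 + 89 = $517.

Total revenue: $517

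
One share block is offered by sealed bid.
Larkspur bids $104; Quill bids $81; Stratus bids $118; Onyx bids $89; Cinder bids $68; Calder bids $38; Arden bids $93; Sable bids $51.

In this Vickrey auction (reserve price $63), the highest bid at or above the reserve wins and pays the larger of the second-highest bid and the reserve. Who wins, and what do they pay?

Rule: the highest bid at or above the reserve wins and pays the larger of the second-highest bid and the reserve.
Sorting bids: 118 (Stratus) > 104 (Larkspur) > 93 (Arden) > 89 (Onyx) > 81 (Quill) > 68 (Cinder) > …
Highest eligible bid: Stratus at $118.
Second-highest bid $104 exceeds the reserve $63 → payment $104.

Stratus pays $104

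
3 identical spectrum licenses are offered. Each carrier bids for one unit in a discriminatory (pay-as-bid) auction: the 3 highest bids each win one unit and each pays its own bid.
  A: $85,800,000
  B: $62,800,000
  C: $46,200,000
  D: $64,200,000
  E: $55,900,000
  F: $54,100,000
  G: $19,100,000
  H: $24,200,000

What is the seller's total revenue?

Total revenue: $212,800,000

Sorting: 85,800,000 (A), 64,200,000 (D), 62,800,000 (B), 55,900,000 (E), 54,100,000 (F), …
The 3 highest are A, D, B.
Total revenue = 85,800,000 + 64,200,000 + 62,800,000 = $212,800,000.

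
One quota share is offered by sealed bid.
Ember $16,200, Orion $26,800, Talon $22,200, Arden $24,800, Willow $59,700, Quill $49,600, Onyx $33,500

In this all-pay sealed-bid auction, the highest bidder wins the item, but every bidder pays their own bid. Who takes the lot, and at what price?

Bids in order: 59,700 (Willow) > 49,600 (Quill) > 33,500 (Onyx) > 26,800 (Orion) > 24,800 (Arden) > 22,200 (Talon) > …
Willow is highest and takes the item; every bidder forfeits their bid.

Willow pays $59,700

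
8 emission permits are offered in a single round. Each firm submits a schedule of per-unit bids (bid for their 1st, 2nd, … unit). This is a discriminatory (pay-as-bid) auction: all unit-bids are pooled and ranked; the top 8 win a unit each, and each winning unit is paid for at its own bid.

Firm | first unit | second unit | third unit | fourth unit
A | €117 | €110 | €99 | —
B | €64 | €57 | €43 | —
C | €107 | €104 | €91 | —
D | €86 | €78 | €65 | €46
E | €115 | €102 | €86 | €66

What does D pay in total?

D pays €0

All unit-bids, highest first — top 8: 117 (A-1), 115 (E-1), 110 (A-2), 107 (C-1), 104 (C-2), 102 (E-2), 99 (A-3), 91 (C-3)
Next rejected bid: €86 (not a price — pay-as-bid).
D wins no units.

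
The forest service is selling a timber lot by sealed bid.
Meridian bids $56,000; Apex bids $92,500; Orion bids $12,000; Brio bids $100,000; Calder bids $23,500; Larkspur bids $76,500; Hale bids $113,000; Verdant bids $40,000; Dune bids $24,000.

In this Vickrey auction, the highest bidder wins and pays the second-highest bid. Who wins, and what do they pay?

Bids ranked: 113,000 (Hale) > 100,000 (Brio) > 92,500 (Apex) > 76,500 (Larkspur) > 56,000 (Meridian) > 40,000 (Verdant) > …
Second-price: Hale pays Brio's bid of $100,000.

Hale pays $100,000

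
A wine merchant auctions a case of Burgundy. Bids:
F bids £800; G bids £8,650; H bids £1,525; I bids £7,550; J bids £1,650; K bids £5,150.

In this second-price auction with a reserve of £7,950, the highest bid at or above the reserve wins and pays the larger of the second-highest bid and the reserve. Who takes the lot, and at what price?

Bids in order: 8,650 (G) > 7,550 (I) > 5,150 (K) > 1,650 (J) > 1,525 (H) > 800 (F)
Highest eligible bid: G at £8,650.
max(second-highest £7,550, reserve £7,950) = £7,950.

G pays £7,950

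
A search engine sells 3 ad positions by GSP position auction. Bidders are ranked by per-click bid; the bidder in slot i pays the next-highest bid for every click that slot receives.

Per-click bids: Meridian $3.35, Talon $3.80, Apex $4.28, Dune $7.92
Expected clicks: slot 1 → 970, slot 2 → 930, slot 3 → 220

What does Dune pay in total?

Dune pays $4151.60

Ranked by bid: $7.92 (Dune) > $4.28 (Apex) > $3.80 (Talon) > $3.35 (Meridian)
Dune holds slot 1 → pays next bid $4.28 × 970 clicks = $4151.60.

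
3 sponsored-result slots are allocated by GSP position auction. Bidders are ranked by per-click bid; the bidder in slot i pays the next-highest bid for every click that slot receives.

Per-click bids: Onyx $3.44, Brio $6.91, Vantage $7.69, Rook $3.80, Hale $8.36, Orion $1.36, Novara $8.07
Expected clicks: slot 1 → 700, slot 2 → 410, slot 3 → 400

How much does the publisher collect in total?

Ranked by bid: $8.36 (Hale) > $8.07 (Novara) > $7.69 (Vantage) > $6.91 (Brio) > …
Slot 1: Hale pays $8.07 × 700 = $5649.00
Slot 2: Novara pays $7.69 × 410 = $3152.90
Slot 3: Vantage pays $6.91 × 400 = $2764.00
Total = $11565.90

Total revenue: $11565.90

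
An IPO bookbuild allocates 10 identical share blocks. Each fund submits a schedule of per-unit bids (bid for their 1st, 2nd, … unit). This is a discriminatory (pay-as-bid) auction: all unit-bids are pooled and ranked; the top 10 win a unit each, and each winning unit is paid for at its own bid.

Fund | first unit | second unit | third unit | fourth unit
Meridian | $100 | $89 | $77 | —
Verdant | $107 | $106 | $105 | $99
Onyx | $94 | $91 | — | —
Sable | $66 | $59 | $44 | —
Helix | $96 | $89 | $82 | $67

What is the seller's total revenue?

Total revenue: $976

Pooled unit-bids ranked (top 10): 107 (Verdant-1), 106 (Verdant-2), 105 (Verdant-3), 100 (Meridian-1), 99 (Verdant-4), 96 (Helix-1), 94 (Onyx-1), 91 (Onyx-2), 89 (Meridian-2), 89 (Helix-2)
Next rejected bid: $82 (not a price — pay-as-bid).
Each winning unit pays its own bid.
Revenue = 107 + 106 + 105 + 100 + 99 + 96 + 94 + 91 + 89 + 89 = $976.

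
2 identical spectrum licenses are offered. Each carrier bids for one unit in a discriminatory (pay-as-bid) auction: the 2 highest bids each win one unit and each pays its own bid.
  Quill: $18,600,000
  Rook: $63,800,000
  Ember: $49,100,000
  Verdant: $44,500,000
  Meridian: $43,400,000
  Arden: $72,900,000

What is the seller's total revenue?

Total revenue: $136,700,000

Bids ranked high→low: 72,900,000 (Arden), 63,800,000 (Rook), 49,100,000 (Ember), 44,500,000 (Verdant), …
Winners (2 units): Arden, Rook.
Total revenue = 72,900,000 + 63,800,000 = $136,700,000.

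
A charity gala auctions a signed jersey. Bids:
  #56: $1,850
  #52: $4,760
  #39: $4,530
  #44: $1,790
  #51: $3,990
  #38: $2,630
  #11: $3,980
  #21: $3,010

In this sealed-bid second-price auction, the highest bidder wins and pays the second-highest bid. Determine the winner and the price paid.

Bids ranked: 4,760 (#52) > 4,530 (#39) > 3,990 (#51) > 3,980 (#11) > 3,010 (#21) > 2,630 (#38) > …
#52 is highest; pays the second-highest bid, $4,530.

#52 pays $4,530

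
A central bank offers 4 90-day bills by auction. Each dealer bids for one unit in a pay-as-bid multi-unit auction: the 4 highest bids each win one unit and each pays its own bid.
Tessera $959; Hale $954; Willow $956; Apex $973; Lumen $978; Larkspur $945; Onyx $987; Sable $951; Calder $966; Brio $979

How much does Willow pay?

Willow pays $0

Bids ranked high→low: 987 (Onyx), 979 (Brio), 978 (Lumen), 973 (Apex), 966 (Calder), 959 (Tessera), …
Winners (4 units): Onyx, Brio, Lumen, Apex.
Willow does not win → $0.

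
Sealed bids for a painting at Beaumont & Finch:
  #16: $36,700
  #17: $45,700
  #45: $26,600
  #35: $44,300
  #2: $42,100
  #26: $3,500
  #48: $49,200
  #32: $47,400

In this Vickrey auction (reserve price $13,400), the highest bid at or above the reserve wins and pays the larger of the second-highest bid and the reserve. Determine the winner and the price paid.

Vickrey auction (reserve price $13,400): the highest bid at or above the reserve wins and pays the larger of the second-highest bid and the reserve.
Bids in order: 49,200 (#48) > 47,400 (#32) > 45,700 (#17) > 44,300 (#35) > 42,100 (#2) > 36,700 (#16) > …
Highest eligible bid: #48 at $49,200.
Second-highest bid $47,400 exceeds the reserve $13,400 → payment $47,400.

#48 pays $47,400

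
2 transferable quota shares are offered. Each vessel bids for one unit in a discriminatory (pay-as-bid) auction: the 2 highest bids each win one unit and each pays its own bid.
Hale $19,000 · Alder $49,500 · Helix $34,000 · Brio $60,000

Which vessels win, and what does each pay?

Ordering the bids: 60,000 (Brio), 49,500 (Alder), 34,000 (Helix), 19,000 (Hale)
Winners (2 units): Brio, Alder.
Each winner pays its own bid: Brio $60,000, Alder $49,500.

Brio $60,000, Alder $49,500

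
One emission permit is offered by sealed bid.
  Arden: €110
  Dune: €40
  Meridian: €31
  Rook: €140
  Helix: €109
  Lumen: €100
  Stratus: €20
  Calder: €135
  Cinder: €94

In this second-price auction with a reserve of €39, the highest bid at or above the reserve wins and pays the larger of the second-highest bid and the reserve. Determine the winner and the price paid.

Bids ranked: 140 (Rook) > 135 (Calder) > 110 (Arden) > 109 (Helix) > 100 (Lumen) > 94 (Cinder) > …
Rook has the top bid at or above the reserve (€140).
Second-highest bid €135 exceeds the reserve €39 → payment €135.

Rook pays €135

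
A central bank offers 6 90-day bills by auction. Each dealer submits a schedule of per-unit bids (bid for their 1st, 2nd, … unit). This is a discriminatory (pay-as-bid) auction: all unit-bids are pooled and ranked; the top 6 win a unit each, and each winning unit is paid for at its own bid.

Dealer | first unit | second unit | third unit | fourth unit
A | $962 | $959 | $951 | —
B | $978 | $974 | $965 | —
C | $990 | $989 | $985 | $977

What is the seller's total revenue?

All unit-bids, highest first — top 6: 990 (C-1), 989 (C-2), 985 (C-3), 978 (B-1), 977 (C-4), 974 (B-2)
Next rejected bid: $965 (not a price — pay-as-bid).
Each winning unit pays its own bid.
Revenue = 990 + 989 + 985 + 978 + 977 + 974 = $5,893.

Total revenue: $5,893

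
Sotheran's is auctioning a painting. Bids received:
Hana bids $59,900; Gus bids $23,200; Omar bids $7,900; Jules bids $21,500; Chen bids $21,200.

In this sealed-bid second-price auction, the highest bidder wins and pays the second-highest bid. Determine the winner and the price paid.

Hana pays $23,200

Bids in order: 59,900 (Hana) > 23,200 (Gus) > 21,500 (Jules) > 21,200 (Chen) > 7,900 (Omar)
Hana is highest; pays the second-highest bid, $23,200.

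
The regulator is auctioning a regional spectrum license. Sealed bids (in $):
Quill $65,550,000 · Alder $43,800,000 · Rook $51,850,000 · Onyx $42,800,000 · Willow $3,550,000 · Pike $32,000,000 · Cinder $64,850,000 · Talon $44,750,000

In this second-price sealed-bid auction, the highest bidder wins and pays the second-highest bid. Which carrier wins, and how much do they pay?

Bids in order: 65,550,000 (Quill) > 64,850,000 (Cinder) > 51,850,000 (Rook) > 44,750,000 (Talon) > 43,800,000 (Alder) > 42,800,000 (Onyx) > …
Quill wins with the highest bid; price is set by the runner-up at $64,850,000.

Quill pays $64,850,000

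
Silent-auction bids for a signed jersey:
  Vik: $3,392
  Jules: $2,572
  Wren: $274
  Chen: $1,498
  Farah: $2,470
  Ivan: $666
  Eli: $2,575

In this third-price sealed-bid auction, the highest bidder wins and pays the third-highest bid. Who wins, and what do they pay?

Vik pays $2,572

Rule: the highest bidder wins and pays the third-highest bid.
Bids ranked: 3,392 (Vik) > 2,575 (Eli) > 2,572 (Jules) > 2,470 (Farah) > 1,498 (Chen) > 666 (Ivan) > …
Vik wins; payment is bid #3 in the ranking = $2,572.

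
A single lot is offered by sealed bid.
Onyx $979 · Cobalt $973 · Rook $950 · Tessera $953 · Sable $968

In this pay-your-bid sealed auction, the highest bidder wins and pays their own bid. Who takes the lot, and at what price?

Onyx pays $979

Rule: the highest bidder wins and pays their own bid.
Bids ranked: 979 (Onyx) > 973 (Cobalt) > 968 (Sable) > 953 (Tessera) > 950 (Rook)
First-price: Onyx pays what they bid, $979.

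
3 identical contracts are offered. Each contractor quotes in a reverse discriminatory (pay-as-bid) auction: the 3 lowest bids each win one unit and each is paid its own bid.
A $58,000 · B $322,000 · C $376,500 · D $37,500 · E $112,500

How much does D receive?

D is paid $37,500

Sorting: 37,500 (D), 58,000 (A), 112,500 (E), 322,000 (B), 376,500 (C)
Winners (3 units): D, A, E.
D wins → own bid $37,500.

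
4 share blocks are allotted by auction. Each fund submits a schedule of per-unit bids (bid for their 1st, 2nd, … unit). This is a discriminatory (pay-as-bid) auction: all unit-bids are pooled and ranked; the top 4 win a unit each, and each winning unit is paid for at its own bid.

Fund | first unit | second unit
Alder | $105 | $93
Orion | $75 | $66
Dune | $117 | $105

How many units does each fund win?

Alder 2, Dune 2

Pooled unit-bids ranked (top 4): 117 (Dune-1), 105 (Alder-1), 105 (Dune-2), 93 (Alder-2)
Next rejected bid: $75 (not a price — pay-as-bid).
Allocation: Alder 2, Dune 2.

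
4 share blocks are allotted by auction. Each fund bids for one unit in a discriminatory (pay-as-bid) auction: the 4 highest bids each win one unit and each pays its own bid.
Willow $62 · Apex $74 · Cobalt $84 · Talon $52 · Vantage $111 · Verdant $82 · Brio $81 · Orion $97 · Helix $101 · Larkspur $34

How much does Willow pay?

Ordering the bids: 111 (Vantage), 101 (Helix), 97 (Orion), 84 (Cobalt), 82 (Verdant), 81 (Brio), …
Winners (4 units): Vantage, Helix, Orion, Cobalt.
Willow does not win → $0.

Willow pays $0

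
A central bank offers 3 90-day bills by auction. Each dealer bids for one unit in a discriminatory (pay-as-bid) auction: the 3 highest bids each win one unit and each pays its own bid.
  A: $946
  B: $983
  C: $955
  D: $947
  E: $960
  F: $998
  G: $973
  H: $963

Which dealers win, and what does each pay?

F $998, B $983, G $973

Sorting: 998 (F), 983 (B), 973 (G), 963 (H), 960 (E), …
Top 3: F, B, G.
Each winner pays its own bid: F $998, B $983, G $973.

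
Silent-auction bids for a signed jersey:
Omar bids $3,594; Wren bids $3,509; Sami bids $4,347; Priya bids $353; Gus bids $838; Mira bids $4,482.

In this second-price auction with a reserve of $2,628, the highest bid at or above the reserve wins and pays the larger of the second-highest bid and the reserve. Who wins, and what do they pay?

Mira pays $4,347

Rule: the highest bid at or above the reserve wins and pays the larger of the second-highest bid and the reserve.
Sorting bids: 4,482 (Mira) > 4,347 (Sami) > 3,594 (Omar) > 3,509 (Wren) > 838 (Gus) > 353 (Priya)
Mira has the top bid at or above the reserve ($4,482).
max(second-highest $4,347, reserve $2,628) = $4,347; the reserve does not bind.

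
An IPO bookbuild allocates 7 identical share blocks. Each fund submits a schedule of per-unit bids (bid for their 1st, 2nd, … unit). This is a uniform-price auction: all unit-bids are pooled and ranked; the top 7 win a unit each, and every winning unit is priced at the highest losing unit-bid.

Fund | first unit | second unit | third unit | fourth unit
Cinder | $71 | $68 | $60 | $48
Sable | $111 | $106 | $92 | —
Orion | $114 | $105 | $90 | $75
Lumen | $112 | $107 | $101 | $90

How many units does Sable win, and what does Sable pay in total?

Sable: 2 units, pays $184

All unit-bids, highest first — top 7: 114 (Orion-1), 112 (Lumen-1), 111 (Sable-1), 107 (Lumen-2), 106 (Sable-2), 105 (Orion-2), 101 (Lumen-3)
The (k+1)-th unit-bid is $92.
Sable wins 2 unit(s) at $92 each.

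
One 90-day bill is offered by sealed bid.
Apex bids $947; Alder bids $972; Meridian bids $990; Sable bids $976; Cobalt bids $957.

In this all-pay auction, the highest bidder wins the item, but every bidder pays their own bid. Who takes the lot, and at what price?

Meridian pays $990

All-pay auction: the highest bidder wins the item, but every bidder pays their own bid.
Bids ranked: 990 (Meridian) > 976 (Sable) > 972 (Alder) > 957 (Cobalt) > 947 (Apex)
Meridian is highest and takes the item; every bidder forfeits their bid.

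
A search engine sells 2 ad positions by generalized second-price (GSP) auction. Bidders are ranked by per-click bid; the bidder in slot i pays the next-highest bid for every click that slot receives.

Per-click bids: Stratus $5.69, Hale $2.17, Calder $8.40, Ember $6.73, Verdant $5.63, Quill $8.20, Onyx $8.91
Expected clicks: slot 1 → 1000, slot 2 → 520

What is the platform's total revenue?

Total revenue: $12664.00

Sorting advertisers: $8.91 (Onyx) > $8.40 (Calder) > $8.20 (Quill) > …
Slot 1: Onyx pays $8.40 × 1000 = $8400.00
Slot 2: Calder pays $8.20 × 520 = $4264.00
Total = $12664.00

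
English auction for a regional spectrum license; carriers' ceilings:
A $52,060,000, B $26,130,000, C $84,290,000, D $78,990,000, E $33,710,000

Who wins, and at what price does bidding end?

C wins at $78,990,000

Limits ranked: 84,290,000 (C) > 78,990,000 (D) > 52,060,000 (A) > 33,710,000 (E) > 26,130,000 (B)
Bidding ends when D exits at $78,990,000; C takes it.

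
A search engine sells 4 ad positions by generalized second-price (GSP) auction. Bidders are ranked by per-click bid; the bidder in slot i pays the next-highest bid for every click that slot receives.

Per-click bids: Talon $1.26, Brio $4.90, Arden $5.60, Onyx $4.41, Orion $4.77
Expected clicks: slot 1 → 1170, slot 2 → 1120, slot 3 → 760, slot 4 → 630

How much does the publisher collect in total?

Total revenue: $15220.80

Sorting advertisers: $5.60 (Arden) > $4.90 (Brio) > $4.77 (Orion) > $4.41 (Onyx) > $1.26 (Talon)
Slot 1: Arden pays $4.90 × 1170 = $5733.00
Slot 2: Brio pays $4.77 × 1120 = $5342.40
Slot 3: Orion pays $4.41 × 760 = $3351.60
Slot 4: Onyx pays $1.26 × 630 = $793.80
Total = $15220.80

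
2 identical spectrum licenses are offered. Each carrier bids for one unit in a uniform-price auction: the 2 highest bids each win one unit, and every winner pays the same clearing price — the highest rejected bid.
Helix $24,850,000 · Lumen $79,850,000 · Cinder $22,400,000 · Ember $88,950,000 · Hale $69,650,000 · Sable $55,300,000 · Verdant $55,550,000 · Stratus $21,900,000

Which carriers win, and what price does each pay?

Sorting: 88,950,000 (Ember), 79,850,000 (Lumen), 69,650,000 (Hale), 55,550,000 (Verdant), …
The 2 highest are Ember, Lumen.
Clearing price = highest rejected bid = $69,650,000.

Ember, Lumen; each pays $69,650,000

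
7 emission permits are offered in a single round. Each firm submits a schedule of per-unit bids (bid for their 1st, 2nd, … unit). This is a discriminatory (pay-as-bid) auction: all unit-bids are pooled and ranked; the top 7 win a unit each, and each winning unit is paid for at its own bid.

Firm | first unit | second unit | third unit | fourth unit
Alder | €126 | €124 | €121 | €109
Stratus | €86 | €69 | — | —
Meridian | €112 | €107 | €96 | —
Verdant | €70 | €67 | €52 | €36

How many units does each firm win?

Alder 4, Meridian 3

All unit-bids, highest first — top 7: 126 (Alder-1), 124 (Alder-2), 121 (Alder-3), 112 (Meridian-1), 109 (Alder-4), 107 (Meridian-2), 96 (Meridian-3)
Next rejected bid: €86 (not a price — pay-as-bid).
Allocation: Alder 4, Meridian 3.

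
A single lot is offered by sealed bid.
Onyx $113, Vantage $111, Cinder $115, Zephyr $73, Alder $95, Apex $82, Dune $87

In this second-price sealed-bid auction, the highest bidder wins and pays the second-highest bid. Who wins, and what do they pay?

Cinder pays $113

Sorting bids: 115 (Cinder) > 113 (Onyx) > 111 (Vantage) > 95 (Alder) > 87 (Dune) > 82 (Apex) > …
Cinder wins with the highest bid; price is set by the runner-up at $113.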